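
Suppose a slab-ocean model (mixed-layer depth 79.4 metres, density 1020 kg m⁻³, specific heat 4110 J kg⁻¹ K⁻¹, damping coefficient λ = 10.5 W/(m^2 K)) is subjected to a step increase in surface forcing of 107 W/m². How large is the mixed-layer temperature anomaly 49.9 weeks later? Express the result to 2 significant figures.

Areal heat capacity C = ρ c_p D = 1020 × 4110 × 79.4 = 3.33×10^8 J/(m^2 K).
τ = C / λ = 3.33×10^8 / 10.5 = 3.17×10^7 s.
Equilibrium anomaly ΔT_eq = F / λ = 107 / 10.5 = 10.2 K.
t = 49.9 weeks = 3.02×10^7 s, so t/τ = 0.952.
ΔT(t) = ΔT_eq (1 − e^(−t/τ)) = 10.2 × (1 − e^−0.952) = 6.26 K.

6.3 K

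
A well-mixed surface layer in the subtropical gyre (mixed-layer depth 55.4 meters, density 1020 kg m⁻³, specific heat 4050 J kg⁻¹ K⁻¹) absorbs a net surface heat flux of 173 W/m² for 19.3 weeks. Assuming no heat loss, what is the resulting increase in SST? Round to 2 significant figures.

Areal heat capacity C = ρ c_p D = 1020 × 4050 × 55.4 = 2.29×10^8 J m⁻² K⁻¹.
Net heat input Q = F Δt = 173 × (19.3 weeks × 6.048×10^5 s/week) = 2.02×10^9 J/m².
ΔT = Q / C = 2.02×10^9 / 2.29×10^8 = 8.82 K.

8.8 K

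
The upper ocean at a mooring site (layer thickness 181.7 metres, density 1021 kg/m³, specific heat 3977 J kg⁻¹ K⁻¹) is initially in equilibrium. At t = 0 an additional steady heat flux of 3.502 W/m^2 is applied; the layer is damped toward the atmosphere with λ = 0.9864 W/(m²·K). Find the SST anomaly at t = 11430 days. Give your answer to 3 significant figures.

Areal heat capacity C = ρ c_p D = 1021 × 3977 × 181.7 = 7.38×10^8 J m⁻² K⁻¹.
τ = C / λ = 7.38×10^8 / 0.9864 = 7.48×10^8 s.
Equilibrium anomaly ΔT_eq = F / λ = 3.502 / 0.9864 = 3.55 K.
t = 11430 days = 9.88×10^8 s, so t/τ = 1.32.
ΔT(t) = ΔT_eq (1 − e^(−t/τ)) = 3.55 × (1 − e^−1.32) = 2.60 K.

2.60 K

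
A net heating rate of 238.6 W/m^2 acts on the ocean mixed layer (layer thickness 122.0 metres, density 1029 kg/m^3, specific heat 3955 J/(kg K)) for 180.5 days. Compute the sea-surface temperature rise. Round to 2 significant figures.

Areal heat capacity C = ρ c_p D = 1029 × 3955 × 122.0 = 4.97×10^8 J/(m²·K).
Net heat input Q = F Δt = 238.6 × (180.5 days × 86400 s/day) = 3.72×10^9 J/m².
ΔT = Q / C = 3.72×10^9 / 4.97×10^8 = 7.49 K.

7.5 K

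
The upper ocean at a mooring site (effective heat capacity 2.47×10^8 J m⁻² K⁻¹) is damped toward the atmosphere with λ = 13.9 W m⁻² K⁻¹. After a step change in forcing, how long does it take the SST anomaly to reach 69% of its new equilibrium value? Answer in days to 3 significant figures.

Areal heat capacity C = 2.47×10^8 J m⁻² K⁻¹ (given).
τ = C / λ = 2.47×10^8 / 13.9 = 1.78×10^7 s.
Fraction reached: 1 − e^(−t/τ) = 0.69 ⇒ t = −τ ln(1 − 0.69) = τ × 1.17.
t = 2.08×10^7 s = 241 days.

241 days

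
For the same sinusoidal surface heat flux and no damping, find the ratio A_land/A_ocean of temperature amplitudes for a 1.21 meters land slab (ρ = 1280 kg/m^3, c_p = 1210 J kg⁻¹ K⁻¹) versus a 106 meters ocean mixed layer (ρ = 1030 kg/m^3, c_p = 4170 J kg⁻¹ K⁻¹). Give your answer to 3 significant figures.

C_ocean = 1030 × 4170 × 106 = 4.55×10^8 J/(m²·K).
C_land = 1280 × 1210 × 1.21 = 1.87×10^6 J/(m²·K).
Undamped amplitude ∝ 1/C, so A_land/A_ocean = C_ocean/C_land = 243.

243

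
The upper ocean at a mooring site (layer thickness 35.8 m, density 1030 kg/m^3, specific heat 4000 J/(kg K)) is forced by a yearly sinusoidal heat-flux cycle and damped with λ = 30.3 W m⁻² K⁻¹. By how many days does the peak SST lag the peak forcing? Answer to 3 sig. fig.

Areal heat capacity C = ρ c_p D = 1030 × 4000 × 35.8 = 1.47×10^8 J/(m²·K).
ω = 2π / 3.15×10^7 s = 1.99×10^-7 s⁻¹.
Phase lag φ = arctan(Cω/λ) = arctan(29.4/30.3) = 0.770 rad.
Time lag = φ / ω = 0.770 / 1.99×10^-7 = 3.87×10^6 s = 44.7 days.

44.7 days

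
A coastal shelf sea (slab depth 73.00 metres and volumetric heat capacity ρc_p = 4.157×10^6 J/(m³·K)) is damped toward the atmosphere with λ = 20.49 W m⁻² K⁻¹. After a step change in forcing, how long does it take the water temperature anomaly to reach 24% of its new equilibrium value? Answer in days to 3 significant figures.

Areal heat capacity C = ρc_p × D = 4.157×10^6 × 73.00 = 3.03×10^8 J/(m^2 K).
τ = C / λ = 3.03×10^8 / 20.49 = 1.48×10^7 s.
Fraction reached: 1 − e^(−t/τ) = 0.24 ⇒ t = −τ ln(1 − 0.24) = τ × 0.274.
t = 4.06×10^6 s = 47.0 days.

47.0 days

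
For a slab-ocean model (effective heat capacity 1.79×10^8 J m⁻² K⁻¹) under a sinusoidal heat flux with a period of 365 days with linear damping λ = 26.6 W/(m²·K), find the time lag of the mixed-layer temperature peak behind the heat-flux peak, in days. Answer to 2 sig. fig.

54 days

Areal heat capacity C = 1.79×10^8 J m⁻² K⁻¹ (given).
ω = 2π / 3.15×10^7 s = 1.99×10^-7 s⁻¹.
Phase lag φ = arctan(Cω/λ) = arctan(35.7/26.6) = 0.930 rad.
Time lag = φ / ω = 0.930 / 1.99×10^-7 = 4.67×10^6 s = 54.0 days.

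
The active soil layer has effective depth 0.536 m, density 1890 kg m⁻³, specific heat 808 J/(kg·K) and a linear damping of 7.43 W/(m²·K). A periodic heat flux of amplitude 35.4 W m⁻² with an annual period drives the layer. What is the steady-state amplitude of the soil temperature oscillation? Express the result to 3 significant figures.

4.76 K

Areal heat capacity C = ρ c_p D = 1890 × 808 × 0.536 = 8.19×10^5 J m⁻² K⁻¹.
Angular frequency ω = 2π / T = 2π / 3.15×10^7 s = 1.99×10^-7 s⁻¹.
√((Cω)² + λ²) = √((0.163)² + 7.43²) = 7.43 W/(m²·K).
Amplitude A = F₀ / √((Cω)²+λ²) = 35.4 / 7.43 = 4.76 K.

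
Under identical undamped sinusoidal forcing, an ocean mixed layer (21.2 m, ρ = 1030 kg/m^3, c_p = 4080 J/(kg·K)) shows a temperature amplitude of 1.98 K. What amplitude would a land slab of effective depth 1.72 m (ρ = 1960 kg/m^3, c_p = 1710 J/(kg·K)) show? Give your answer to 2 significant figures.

31 K

C_ocean = 8.91×10^7 J/(m²·K); C_land = 5.76×10^6 J/(m²·K).
A ∝ 1/C ⇒ A_land = A_ocean × C_ocean/C_land = 1.98 × 15.5 = 30.6 K.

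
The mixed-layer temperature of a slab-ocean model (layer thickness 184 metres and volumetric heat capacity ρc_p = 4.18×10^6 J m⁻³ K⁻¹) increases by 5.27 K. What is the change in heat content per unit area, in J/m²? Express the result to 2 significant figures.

4.1×10^9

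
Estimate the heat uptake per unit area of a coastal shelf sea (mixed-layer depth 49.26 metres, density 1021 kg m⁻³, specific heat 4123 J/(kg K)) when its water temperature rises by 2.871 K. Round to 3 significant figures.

5.95×10^8

Areal heat capacity C = ρ c_p D = 1021 × 4123 × 49.26 = 2.07×10^8 J/(m²·K).
ΔQ = C ΔT = 2.07×10^8 × 2.871 = 5.95×10^8 J/m².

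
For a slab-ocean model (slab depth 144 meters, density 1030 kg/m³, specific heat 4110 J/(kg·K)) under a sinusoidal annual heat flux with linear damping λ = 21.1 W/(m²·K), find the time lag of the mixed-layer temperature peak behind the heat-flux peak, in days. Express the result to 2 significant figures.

Areal heat capacity C = ρ c_p D = 1030 × 4110 × 144 = 6.10×10^8 J/(m^2 K).
ω = 2π / 3.15×10^7 s = 1.99×10^-7 s⁻¹.
Phase lag φ = arctan(Cω/λ) = arctan(121/21.1) = 1.40 rad.
Time lag = φ / ω = 1.40 / 1.99×10^-7 = 7.02×10^6 s = 81.3 days.

81 days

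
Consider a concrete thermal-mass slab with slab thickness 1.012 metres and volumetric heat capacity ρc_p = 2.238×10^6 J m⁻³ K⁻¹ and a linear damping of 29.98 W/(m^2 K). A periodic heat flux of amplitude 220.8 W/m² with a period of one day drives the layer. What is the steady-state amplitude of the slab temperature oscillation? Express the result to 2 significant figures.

Areal heat capacity C = ρc_p × D = 2.238×10^6 × 1.012 = 2.26×10^6 J/(m^2 K).
Angular frequency ω = 2π / T = 2π / 86400 s = 7.27×10^-5 s⁻¹.
√((Cω)² + λ²) = √((165)² + 29.98²) = 167 W/(m²·K).
Amplitude A = F₀ / √((Cω)²+λ²) = 220.8 / 167 = 1.32 K.

1.3 K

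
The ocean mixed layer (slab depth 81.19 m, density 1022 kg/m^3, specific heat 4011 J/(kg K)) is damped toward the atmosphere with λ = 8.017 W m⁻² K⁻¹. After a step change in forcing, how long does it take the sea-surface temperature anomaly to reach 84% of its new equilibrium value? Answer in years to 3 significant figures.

2.41 years

Areal heat capacity C = ρ c_p D = 1022 × 4011 × 81.19 = 3.33×10^8 J/(m^2 K).
τ = C / λ = 3.33×10^8 / 8.017 = 4.15×10^7 s.
Fraction reached: 1 − e^(−t/τ) = 0.84 ⇒ t = −τ ln(1 − 0.84) = τ × 1.83.
t = 7.61×10^7 s = 2.41 years.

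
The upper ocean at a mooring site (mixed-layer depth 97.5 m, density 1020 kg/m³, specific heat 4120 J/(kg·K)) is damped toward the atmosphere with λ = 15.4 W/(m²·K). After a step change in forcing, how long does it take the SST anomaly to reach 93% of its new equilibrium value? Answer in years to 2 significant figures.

Areal heat capacity C = ρ c_p D = 1020 × 4120 × 97.5 = 4.10×10^8 J m⁻² K⁻¹.
τ = C / λ = 4.10×10^8 / 15.4 = 2.66×10^7 s.
Fraction reached: 1 − e^(−t/τ) = 0.93 ⇒ t = −τ ln(1 − 0.93) = τ × 2.66.
t = 7.08×10^7 s = 2.24 years.

2.2 years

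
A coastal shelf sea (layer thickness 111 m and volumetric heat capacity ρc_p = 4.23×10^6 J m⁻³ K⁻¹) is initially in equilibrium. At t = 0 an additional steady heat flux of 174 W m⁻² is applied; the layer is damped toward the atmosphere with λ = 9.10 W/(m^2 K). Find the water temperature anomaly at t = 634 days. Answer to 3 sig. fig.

12.5 K

Areal heat capacity C = ρc_p × D = 4.23×10^6 × 111 = 4.70×10^8 J/(m^2 K).
τ = C / λ = 4.70×10^8 / 9.10 = 5.16×10^7 s.
Equilibrium anomaly ΔT_eq = F / λ = 174 / 9.10 = 19.1 K.
t = 634 days = 5.48×10^7 s, so t/τ = 1.06.
ΔT(t) = ΔT_eq (1 − e^(−t/τ)) = 19.1 × (1 − e^−1.06) = 12.5 K.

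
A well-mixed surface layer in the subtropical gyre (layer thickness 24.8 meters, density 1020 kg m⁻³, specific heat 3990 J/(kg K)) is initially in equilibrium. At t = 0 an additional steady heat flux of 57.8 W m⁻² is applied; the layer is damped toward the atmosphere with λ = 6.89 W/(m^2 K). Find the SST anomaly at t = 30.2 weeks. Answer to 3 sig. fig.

5.98 K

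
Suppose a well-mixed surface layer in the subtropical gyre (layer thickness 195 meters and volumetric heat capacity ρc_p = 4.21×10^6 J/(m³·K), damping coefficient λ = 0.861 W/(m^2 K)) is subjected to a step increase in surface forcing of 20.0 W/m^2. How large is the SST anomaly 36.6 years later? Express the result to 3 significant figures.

Areal heat capacity C = ρc_p × D = 4.21×10^6 × 195 = 8.21×10^8 J/(m^2 K).
τ = C / λ = 8.21×10^8 / 0.861 = 9.53×10^8 s.
Equilibrium anomaly ΔT_eq = F / λ = 20.0 / 0.861 = 23.2 K.
t = 36.6 years = 1.16×10^9 s, so t/τ = 1.21.
ΔT(t) = ΔT_eq (1 − e^(−t/τ)) = 23.2 × (1 − e^−1.21) = 16.3 K.

16.3 K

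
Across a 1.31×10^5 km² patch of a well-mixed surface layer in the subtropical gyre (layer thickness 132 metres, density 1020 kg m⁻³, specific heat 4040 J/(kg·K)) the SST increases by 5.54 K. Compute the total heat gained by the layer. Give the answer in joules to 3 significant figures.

3.95×10^20 J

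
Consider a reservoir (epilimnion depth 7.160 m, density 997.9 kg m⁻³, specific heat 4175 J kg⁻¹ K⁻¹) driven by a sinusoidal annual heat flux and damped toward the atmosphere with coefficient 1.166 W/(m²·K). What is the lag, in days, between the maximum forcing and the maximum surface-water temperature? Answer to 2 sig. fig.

80 days

Areal heat capacity C = ρ c_p D = 997.9 × 4175 × 7.160 = 2.98×10^7 J/(m²·K).
ω = 2π / 3.15×10^7 s = 1.99×10^-7 s⁻¹.
Phase lag φ = arctan(Cω/λ) = arctan(5.94/1.166) = 1.38 rad.
Time lag = φ / ω = 1.38 / 1.99×10^-7 = 6.91×10^6 s = 80.0 days.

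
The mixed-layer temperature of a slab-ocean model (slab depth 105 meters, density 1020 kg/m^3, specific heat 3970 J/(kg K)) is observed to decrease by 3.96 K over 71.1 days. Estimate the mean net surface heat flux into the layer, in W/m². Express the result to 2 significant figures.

Areal heat capacity C = ρ c_p D = 1020 × 3970 × 105 = 4.25×10^8 J m⁻² K⁻¹.
Required heat per unit area: Q = C ΔT = 4.25×10^8 × -3.96 = -1.68×10^9 J/m².
Flux F = Q / Δt = -1.68×10^9 / 6.14×10^6 s = -274 W/m².

-270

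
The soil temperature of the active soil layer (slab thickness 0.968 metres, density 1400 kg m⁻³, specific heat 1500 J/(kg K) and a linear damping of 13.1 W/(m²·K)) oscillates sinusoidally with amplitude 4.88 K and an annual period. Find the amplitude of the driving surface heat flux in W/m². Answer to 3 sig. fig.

64.0

Areal heat capacity C = ρ c_p D = 1400 × 1500 × 0.968 = 2.03×10^6 J m⁻² K⁻¹.
ω = 2π / 3.15×10^7 s = 1.99×10^-7 s⁻¹.
√((Cω)² + λ²) = √((0.405)² + 13.1²) = 13.1 W/(m²·K).
F₀ = A × √((Cω)²+λ²) = 4.88 × 13.1 = 64.0 W/m².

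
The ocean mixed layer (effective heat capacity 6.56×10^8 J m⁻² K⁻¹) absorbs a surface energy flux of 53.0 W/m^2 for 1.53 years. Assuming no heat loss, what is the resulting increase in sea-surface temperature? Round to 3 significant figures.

Areal heat capacity C = 6.56×10^8 J m⁻² K⁻¹ (given).
Net heat input Q = F Δt = 53.0 × (1.53 years × 3.156×10^7 s/year) = 2.56×10^9 J/m².
ΔT = Q / C = 2.56×10^9 / 6.56×10^8 = 3.90 K.

3.90 K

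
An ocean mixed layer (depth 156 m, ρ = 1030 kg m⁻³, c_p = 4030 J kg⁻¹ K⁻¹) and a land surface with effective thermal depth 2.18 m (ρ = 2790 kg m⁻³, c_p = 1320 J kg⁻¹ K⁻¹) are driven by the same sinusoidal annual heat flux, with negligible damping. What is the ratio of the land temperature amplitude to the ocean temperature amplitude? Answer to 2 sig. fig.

C_ocean = 1030 × 4030 × 156 = 6.48×10^8 J/(m²·K).
C_land = 2790 × 1320 × 2.18 = 8.03×10^6 J/(m²·K).
Undamped amplitude ∝ 1/C, so A_land/A_ocean = C_ocean/C_land = 80.7.

81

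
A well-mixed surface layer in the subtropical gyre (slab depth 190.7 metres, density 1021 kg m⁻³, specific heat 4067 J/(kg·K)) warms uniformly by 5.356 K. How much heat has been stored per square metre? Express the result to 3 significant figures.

4.24×10^9

Areal heat capacity C = ρ c_p D = 1021 × 4067 × 190.7 = 7.92×10^8 J/(m²·K).
ΔQ = C ΔT = 7.92×10^8 × 5.356 = 4.24×10^9 J/m².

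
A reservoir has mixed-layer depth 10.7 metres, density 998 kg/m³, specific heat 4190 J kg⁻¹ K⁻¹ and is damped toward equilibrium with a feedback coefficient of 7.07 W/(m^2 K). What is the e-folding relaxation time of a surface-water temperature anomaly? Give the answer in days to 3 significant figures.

Areal heat capacity C = ρ c_p D = 998 × 4190 × 10.7 = 4.47×10^7 J/(m²·K).
Relaxation time τ = C / λ = 4.47×10^7 / 7.07 = 6.33×10^6 s.
In days: 6.33×10^6 s / (86400 s/day) = 73.2 days.

73.2 days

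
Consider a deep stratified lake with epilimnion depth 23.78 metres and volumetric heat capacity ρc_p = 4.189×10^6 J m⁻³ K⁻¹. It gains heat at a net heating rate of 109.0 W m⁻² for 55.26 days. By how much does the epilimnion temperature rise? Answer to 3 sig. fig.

5.22 K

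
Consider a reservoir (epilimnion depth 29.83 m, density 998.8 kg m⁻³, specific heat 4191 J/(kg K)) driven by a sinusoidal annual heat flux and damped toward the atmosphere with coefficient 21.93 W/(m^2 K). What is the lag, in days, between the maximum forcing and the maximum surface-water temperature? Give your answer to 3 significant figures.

49.3 days

Areal heat capacity C = ρ c_p D = 998.8 × 4191 × 29.83 = 1.25×10^8 J/(m^2 K).
ω = 2π / 3.15×10^7 s = 1.99×10^-7 s⁻¹.
Phase lag φ = arctan(Cω/λ) = arctan(24.9/21.93) = 0.848 rad.
Time lag = φ / ω = 0.848 / 1.99×10^-7 = 4.26×10^6 s = 49.3 days.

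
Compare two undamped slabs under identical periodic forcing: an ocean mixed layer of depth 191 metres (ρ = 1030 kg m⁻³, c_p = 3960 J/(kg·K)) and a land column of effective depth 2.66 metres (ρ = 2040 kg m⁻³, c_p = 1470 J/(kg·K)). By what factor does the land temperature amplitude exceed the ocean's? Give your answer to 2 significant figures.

98

C_ocean = 1030 × 3960 × 191 = 7.79×10^8 J/(m²·K).
C_land = 2040 × 1470 × 2.66 = 7.98×10^6 J/(m²·K).
Undamped amplitude ∝ 1/C, so A_land/A_ocean = C_ocean/C_land = 97.7.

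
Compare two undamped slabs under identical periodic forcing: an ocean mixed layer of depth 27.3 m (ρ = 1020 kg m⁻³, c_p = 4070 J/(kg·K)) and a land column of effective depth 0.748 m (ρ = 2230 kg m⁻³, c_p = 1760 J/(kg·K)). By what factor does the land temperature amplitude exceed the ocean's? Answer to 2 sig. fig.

39

C_ocean = 1020 × 4070 × 27.3 = 1.13×10^8 J/(m²·K).
C_land = 2230 × 1760 × 0.748 = 2.94×10^6 J/(m²·K).
Undamped amplitude ∝ 1/C, so A_land/A_ocean = C_ocean/C_land = 38.6.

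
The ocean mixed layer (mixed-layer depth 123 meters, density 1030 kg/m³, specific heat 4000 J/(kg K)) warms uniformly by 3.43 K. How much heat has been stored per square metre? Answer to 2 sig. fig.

Areal heat capacity C = ρ c_p D = 1030 × 4000 × 123 = 5.07×10^8 J m⁻² K⁻¹.
ΔQ = C ΔT = 5.07×10^8 × 3.43 = 1.74×10^9 J/m².

1.7×10^9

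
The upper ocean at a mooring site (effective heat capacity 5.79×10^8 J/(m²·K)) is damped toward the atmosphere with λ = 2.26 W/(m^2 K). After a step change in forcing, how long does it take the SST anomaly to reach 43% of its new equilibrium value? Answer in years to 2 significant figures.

4.6 years

Areal heat capacity C = 5.79×10^8 J/(m²·K) (given).
τ = C / λ = 5.79×10^8 / 2.26 = 2.56×10^8 s.
Fraction reached: 1 − e^(−t/τ) = 0.43 ⇒ t = −τ ln(1 − 0.43) = τ × 0.562.
t = 1.44×10^8 s = 4.56 years.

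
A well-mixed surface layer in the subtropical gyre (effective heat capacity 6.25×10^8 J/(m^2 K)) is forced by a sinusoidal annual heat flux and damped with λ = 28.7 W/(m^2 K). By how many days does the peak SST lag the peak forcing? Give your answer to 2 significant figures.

78 days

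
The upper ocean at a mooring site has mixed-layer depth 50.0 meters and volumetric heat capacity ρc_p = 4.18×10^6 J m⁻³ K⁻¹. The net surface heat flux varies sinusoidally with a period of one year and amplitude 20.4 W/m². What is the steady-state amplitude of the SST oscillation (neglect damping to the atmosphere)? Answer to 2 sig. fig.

0.49 K

Areal heat capacity C = ρc_p × D = 4.18×10^6 × 50.0 = 2.09×10^8 J/(m²·K).
Angular frequency ω = 2π / T = 2π / 3.15×10^7 s = 1.99×10^-7 s⁻¹.
Cω = 2.09×10^8 × 1.99×10^-7 = 41.6 W/(m²·K).
Amplitude A = F₀ / (Cω) = 20.4 / 41.6 = 0.490 K.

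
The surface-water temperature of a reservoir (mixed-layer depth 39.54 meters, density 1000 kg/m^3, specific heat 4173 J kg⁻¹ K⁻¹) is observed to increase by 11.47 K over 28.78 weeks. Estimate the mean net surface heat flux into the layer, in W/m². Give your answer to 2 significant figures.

Areal heat capacity C = ρ c_p D = 1000 × 4173 × 39.54 = 1.65×10^8 J/(m²·K).
Required heat per unit area: Q = C ΔT = 1.65×10^8 × 11.47 = 1.89×10^9 J/m².
Flux F = Q / Δt = 1.89×10^9 / 1.74×10^7 s = 109 W/m².

110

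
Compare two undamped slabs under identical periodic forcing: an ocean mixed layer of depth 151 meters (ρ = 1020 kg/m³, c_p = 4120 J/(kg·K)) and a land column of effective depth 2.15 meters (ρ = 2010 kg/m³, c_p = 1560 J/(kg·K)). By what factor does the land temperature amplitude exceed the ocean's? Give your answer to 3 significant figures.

94.1

C_ocean = 1020 × 4120 × 151 = 6.35×10^8 J/(m²·K).
C_land = 2010 × 1560 × 2.15 = 6.74×10^6 J/(m²·K).
Undamped amplitude ∝ 1/C, so A_land/A_ocean = C_ocean/C_land = 94.1.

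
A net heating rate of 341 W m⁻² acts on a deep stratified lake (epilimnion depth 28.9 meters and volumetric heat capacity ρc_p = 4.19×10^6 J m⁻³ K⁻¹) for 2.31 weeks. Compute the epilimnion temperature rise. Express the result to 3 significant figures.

Areal heat capacity C = ρc_p × D = 4.19×10^6 × 28.9 = 1.21×10^8 J/(m^2 K).
Net heat input Q = F Δt = 341 × (2.31 weeks × 6.048×10^5 s/week) = 4.76×10^8 J/m².
ΔT = Q / C = 4.76×10^8 / 1.21×10^8 = 3.93 K.

3.93 K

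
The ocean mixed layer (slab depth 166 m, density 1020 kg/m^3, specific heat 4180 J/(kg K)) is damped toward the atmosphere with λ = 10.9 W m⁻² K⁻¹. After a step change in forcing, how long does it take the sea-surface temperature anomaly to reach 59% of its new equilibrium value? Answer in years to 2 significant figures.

1.8 years

Areal heat capacity C = ρ c_p D = 1020 × 4180 × 166 = 7.08×10^8 J/(m²·K).
τ = C / λ = 7.08×10^8 / 10.9 = 6.49×10^7 s.
Fraction reached: 1 − e^(−t/τ) = 0.59 ⇒ t = −τ ln(1 − 0.59) = τ × 0.892.
t = 5.79×10^7 s = 1.83 years.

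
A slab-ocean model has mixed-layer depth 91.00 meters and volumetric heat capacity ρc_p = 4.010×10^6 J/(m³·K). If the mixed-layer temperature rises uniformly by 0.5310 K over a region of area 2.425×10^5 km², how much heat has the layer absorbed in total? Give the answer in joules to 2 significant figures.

4.7×10^19 J

Areal heat capacity C = ρc_p × D = 4.010×10^6 × 91.00 = 3.65×10^8 J/(m^2 K).
Heat per unit area: q = C ΔT = 3.65×10^8 × 0.5310 = 1.94×10^8 J/m².
Total heat: Q = q × A = 1.94×10^8 × (2.425×10^5 × 10⁶ m²) = 4.70×10^19 J.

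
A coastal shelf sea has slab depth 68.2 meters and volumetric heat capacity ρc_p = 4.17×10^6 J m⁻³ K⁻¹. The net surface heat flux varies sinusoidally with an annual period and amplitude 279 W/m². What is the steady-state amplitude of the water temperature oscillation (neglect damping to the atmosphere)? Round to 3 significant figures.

4.92 K

Areal heat capacity C = ρc_p × D = 4.17×10^6 × 68.2 = 2.84×10^8 J m⁻² K⁻¹.
Angular frequency ω = 2π / T = 2π / 3.15×10^7 s = 1.99×10^-7 s⁻¹.
Cω = 2.84×10^8 × 1.99×10^-7 = 56.7 W/(m²·K).
Amplitude A = F₀ / (Cω) = 279 / 56.7 = 4.92 K.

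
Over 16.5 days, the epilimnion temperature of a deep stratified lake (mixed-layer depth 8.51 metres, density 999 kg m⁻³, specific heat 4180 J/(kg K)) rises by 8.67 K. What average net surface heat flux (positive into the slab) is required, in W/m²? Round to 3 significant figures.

Areal heat capacity C = ρ c_p D = 999 × 4180 × 8.51 = 3.55×10^7 J m⁻² K⁻¹.
Required heat per unit area: Q = C ΔT = 3.55×10^7 × 8.67 = 3.08×10^8 J/m².
Flux F = Q / Δt = 3.08×10^8 / 1.43×10^6 s = 216 W/m².

216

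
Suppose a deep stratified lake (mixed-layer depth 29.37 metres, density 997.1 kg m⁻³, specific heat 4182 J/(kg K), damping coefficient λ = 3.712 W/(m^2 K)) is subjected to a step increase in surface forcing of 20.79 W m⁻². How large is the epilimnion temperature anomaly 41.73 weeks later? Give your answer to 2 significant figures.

3.0 K

Areal heat capacity C = ρ c_p D = 997.1 × 4182 × 29.37 = 1.22×10^8 J m⁻² K⁻¹.
τ = C / λ = 1.22×10^8 / 3.712 = 3.30×10^7 s.
Equilibrium anomaly ΔT_eq = F / λ = 20.79 / 3.712 = 5.60 K.
t = 41.73 weeks = 2.52×10^7 s, so t/τ = 0.765.
ΔT(t) = ΔT_eq (1 − e^(−t/τ)) = 5.60 × (1 − e^−0.765) = 2.99 K.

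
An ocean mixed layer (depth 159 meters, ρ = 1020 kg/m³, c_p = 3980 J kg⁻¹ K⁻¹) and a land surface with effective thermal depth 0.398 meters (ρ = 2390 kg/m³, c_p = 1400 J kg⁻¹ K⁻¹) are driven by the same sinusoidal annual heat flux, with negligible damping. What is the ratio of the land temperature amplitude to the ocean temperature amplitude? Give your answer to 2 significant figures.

480

C_ocean = 1020 × 3980 × 159 = 6.45×10^8 J/(m²·K).
C_land = 2390 × 1400 × 0.398 = 1.33×10^6 J/(m²·K).
Undamped amplitude ∝ 1/C, so A_land/A_ocean = C_ocean/C_land = 485.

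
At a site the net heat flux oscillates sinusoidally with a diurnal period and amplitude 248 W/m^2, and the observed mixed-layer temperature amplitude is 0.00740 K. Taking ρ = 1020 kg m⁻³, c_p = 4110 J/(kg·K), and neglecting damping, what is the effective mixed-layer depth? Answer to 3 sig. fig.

110 m

ω = 2π / 86400 s = 7.27×10^-5 s⁻¹.
Required C = F₀ / (A ω) = 248 / (0.00740 × 7.27×10^-5) = 4.61×10^8 J/(m²·K).
D = C / (ρ c_p) = 4.61×10^8 / (1020 × 4110) = 110 m.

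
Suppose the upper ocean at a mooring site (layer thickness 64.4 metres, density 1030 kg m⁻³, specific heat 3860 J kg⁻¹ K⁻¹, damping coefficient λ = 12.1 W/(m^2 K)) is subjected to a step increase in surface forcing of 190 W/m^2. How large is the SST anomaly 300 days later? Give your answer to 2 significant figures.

Areal heat capacity C = ρ c_p D = 1030 × 3860 × 64.4 = 2.56×10^8 J/(m²·K).
τ = C / λ = 2.56×10^8 / 12.1 = 2.12×10^7 s.
Equilibrium anomaly ΔT_eq = F / λ = 190 / 12.1 = 15.7 K.
t = 300 days = 2.59×10^7 s, so t/τ = 1.22.
ΔT(t) = ΔT_eq (1 − e^(−t/τ)) = 15.7 × (1 − e^−1.22) = 11.1 K.

11 K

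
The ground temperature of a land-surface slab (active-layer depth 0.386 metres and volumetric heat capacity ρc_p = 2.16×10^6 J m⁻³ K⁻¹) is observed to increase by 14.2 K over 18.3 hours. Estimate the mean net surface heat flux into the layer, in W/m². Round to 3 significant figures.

180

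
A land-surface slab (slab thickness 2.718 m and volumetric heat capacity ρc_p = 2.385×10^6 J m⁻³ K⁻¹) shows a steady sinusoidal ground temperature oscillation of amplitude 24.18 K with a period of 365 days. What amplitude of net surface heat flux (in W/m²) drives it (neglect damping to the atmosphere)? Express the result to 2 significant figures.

Areal heat capacity C = ρc_p × D = 2.385×10^6 × 2.718 = 6.48×10^6 J m⁻² K⁻¹.
ω = 2π / 3.15×10^7 s = 1.99×10^-7 s⁻¹.
Cω = 6.48×10^6 × 1.99×10^-7 = 1.29 W/(m²·K).
F₀ = A × Cω = 24.18 × 1.29 = 31.2 W/m².

31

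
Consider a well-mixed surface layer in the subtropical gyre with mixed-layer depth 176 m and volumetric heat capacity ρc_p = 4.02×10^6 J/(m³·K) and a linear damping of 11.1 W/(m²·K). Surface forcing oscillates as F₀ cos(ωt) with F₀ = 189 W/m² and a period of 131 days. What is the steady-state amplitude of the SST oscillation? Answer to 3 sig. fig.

Areal heat capacity C = ρc_p × D = 4.02×10^6 × 176 = 7.08×10^8 J/(m²·K).
Angular frequency ω = 2π / T = 2π / 1.13×10^7 s = 5.55×10^-7 s⁻¹.
√((Cω)² + λ²) = √((393)² + 11.1²) = 393 W/(m²·K).
Amplitude A = F₀ / √((Cω)²+λ²) = 189 / 393 = 0.481 K.

0.481 K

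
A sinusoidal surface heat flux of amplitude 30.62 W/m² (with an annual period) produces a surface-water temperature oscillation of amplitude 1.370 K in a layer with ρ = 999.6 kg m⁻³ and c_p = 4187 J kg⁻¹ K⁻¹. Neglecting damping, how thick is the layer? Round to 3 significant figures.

26.8 m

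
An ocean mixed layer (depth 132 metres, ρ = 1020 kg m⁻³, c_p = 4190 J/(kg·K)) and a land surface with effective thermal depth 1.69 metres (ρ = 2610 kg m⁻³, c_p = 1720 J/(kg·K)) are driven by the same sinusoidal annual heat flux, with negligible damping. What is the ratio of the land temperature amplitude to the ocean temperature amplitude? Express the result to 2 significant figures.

74

C_ocean = 1020 × 4190 × 132 = 5.64×10^8 J/(m²·K).
C_land = 2610 × 1720 × 1.69 = 7.59×10^6 J/(m²·K).
Undamped amplitude ∝ 1/C, so A_land/A_ocean = C_ocean/C_land = 74.4.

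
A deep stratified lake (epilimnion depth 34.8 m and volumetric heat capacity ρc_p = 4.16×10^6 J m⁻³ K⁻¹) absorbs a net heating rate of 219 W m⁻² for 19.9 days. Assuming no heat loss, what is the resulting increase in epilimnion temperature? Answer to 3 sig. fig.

2.60 K

Areal heat capacity C = ρc_p × D = 4.16×10^6 × 34.8 = 1.45×10^8 J m⁻² K⁻¹.
Net heat input Q = F Δt = 219 × (19.9 days × 86400 s/day) = 3.77×10^8 J/m².
ΔT = Q / C = 3.77×10^8 / 1.45×10^8 = 2.60 K.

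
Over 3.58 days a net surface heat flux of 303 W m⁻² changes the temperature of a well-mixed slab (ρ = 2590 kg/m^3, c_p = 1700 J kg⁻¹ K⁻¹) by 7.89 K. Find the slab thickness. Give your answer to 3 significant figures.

Heat input Q = F Δt = 303 × 3.09×10^5 s = 9.37×10^7 J/m².
Required areal heat capacity C = Q / ΔT = 1.19×10^7 J/(m²·K).
Depth D = C / (ρ c_p) = 1.19×10^7 / (2590 × 1700) = 2.70 m.

2.70 m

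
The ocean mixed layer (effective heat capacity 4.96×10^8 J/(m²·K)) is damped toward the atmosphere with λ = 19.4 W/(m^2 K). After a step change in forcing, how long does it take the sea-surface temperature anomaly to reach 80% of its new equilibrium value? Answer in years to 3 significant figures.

1.30 years

Areal heat capacity C = 4.96×10^8 J/(m²·K) (given).
τ = C / λ = 4.96×10^8 / 19.4 = 2.56×10^7 s.
Fraction reached: 1 − e^(−t/τ) = 0.80 ⇒ t = −τ ln(1 − 0.80) = τ × 1.61.
t = 4.11×10^7 s = 1.30 years.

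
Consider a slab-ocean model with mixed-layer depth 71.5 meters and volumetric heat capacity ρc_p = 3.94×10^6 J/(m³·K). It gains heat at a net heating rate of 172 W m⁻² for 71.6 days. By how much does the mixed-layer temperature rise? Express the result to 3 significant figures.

Areal heat capacity C = ρc_p × D = 3.94×10^6 × 71.5 = 2.82×10^8 J m⁻² K⁻¹.
Net heat input Q = F Δt = 172 × (71.6 days × 86400 s/day) = 1.06×10^9 J/m².
ΔT = Q / C = 1.06×10^9 / 2.82×10^8 = 3.78 K.

3.78 K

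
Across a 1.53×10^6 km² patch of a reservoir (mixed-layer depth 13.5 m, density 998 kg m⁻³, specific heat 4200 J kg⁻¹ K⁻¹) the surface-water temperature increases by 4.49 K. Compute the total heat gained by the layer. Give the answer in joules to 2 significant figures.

3.9×10^20 J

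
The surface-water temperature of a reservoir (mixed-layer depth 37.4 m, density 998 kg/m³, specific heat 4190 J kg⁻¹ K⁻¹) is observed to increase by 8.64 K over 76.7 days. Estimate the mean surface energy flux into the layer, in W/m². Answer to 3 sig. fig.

Areal heat capacity C = ρ c_p D = 998 × 4190 × 37.4 = 1.56×10^8 J/(m^2 K).
Required heat per unit area: Q = C ΔT = 1.56×10^8 × 8.64 = 1.35×10^9 J/m².
Flux F = Q / Δt = 1.35×10^9 / 6.63×10^6 s = 204 W/m².

204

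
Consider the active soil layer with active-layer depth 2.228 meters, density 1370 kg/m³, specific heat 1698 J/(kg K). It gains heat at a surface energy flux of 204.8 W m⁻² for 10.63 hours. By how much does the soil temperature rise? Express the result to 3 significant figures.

1.51 K

Areal heat capacity C = ρ c_p D = 1370 × 1698 × 2.228 = 5.18×10^6 J/(m²·K).
Net heat input Q = F Δt = 204.8 × (10.63 hours × 3600 s/hour) = 7.84×10^6 J/m².
ΔT = Q / C = 7.84×10^6 / 5.18×10^6 = 1.51 K.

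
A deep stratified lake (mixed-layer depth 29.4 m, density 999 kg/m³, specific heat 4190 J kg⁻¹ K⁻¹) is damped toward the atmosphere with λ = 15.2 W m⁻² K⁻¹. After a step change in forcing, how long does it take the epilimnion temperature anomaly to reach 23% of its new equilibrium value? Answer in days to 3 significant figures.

Areal heat capacity C = ρ c_p D = 999 × 4190 × 29.4 = 1.23×10^8 J/(m^2 K).
τ = C / λ = 1.23×10^8 / 15.2 = 8.10×10^6 s.
Fraction reached: 1 − e^(−t/τ) = 0.23 ⇒ t = −τ ln(1 − 0.23) = τ × 0.261.
t = 2.12×10^6 s = 24.5 days.

24.5 days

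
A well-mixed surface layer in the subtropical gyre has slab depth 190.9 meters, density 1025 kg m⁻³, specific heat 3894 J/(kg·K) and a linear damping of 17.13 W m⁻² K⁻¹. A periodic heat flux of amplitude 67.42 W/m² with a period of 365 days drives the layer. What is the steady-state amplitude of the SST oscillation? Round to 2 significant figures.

0.44 K

Areal heat capacity C = ρ c_p D = 1025 × 3894 × 190.9 = 7.62×10^8 J/(m^2 K).
Angular frequency ω = 2π / T = 2π / 3.15×10^7 s = 1.99×10^-7 s⁻¹.
√((Cω)² + λ²) = √((152)² + 17.13²) = 153 W/(m²·K).
Amplitude A = F₀ / √((Cω)²+λ²) = 67.42 / 153 = 0.441 K.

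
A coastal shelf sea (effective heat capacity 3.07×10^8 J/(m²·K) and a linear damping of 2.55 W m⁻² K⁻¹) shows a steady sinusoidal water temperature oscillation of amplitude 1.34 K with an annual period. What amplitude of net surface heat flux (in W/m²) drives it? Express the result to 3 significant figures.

82.0

Areal heat capacity C = 3.07×10^8 J/(m²·K) (given).
ω = 2π / 3.15×10^7 s = 1.99×10^-7 s⁻¹.
√((Cω)² + λ²) = √((61.2)² + 2.55²) = 61.2 W/(m²·K).
F₀ = A × √((Cω)²+λ²) = 1.34 × 61.2 = 82.0 W/m².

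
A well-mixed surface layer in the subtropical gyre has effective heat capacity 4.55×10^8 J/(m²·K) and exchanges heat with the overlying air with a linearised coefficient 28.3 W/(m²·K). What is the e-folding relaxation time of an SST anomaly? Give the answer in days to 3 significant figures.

Areal heat capacity C = 4.55×10^8 J/(m²·K) (given).
Relaxation time τ = C / λ = 4.55×10^8 / 28.3 = 1.61×10^7 s.
In days: 1.61×10^7 s / (86400 s/day) = 186 days.

186 days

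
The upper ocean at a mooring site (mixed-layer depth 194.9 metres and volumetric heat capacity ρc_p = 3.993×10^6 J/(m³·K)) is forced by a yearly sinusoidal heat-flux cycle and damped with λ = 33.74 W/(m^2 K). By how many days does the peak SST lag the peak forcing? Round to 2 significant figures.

Areal heat capacity C = ρc_p × D = 3.993×10^6 × 194.9 = 7.78×10^8 J m⁻² K⁻¹.
ω = 2π / 3.15×10^7 s = 1.99×10^-7 s⁻¹.
Phase lag φ = arctan(Cω/λ) = arctan(155/33.74) = 1.36 rad.
Time lag = φ / ω = 1.36 / 1.99×10^-7 = 6.81×10^6 s = 78.8 days.

79 days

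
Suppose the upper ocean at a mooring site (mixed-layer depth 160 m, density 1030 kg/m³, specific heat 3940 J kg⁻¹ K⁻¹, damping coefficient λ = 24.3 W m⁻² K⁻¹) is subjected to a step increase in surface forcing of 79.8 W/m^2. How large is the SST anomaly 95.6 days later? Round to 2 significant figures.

Areal heat capacity C = ρ c_p D = 1030 × 3940 × 160 = 6.49×10^8 J/(m^2 K).
τ = C / λ = 6.49×10^8 / 24.3 = 2.67×10^7 s.
Equilibrium anomaly ΔT_eq = F / λ = 79.8 / 24.3 = 3.28 K.
t = 95.6 days = 8.26×10^6 s, so t/τ = 0.309.
ΔT(t) = ΔT_eq (1 − e^(−t/τ)) = 3.28 × (1 − e^−0.309) = 0.873 K.

0.87 K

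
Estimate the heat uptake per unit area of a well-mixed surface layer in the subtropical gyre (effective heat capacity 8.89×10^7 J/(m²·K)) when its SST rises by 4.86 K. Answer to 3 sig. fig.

Areal heat capacity C = 8.89×10^7 J/(m²·K) (given).
ΔQ = C ΔT = 8.89×10^7 × 4.86 = 4.32×10^8 J/m².

4.32×10^8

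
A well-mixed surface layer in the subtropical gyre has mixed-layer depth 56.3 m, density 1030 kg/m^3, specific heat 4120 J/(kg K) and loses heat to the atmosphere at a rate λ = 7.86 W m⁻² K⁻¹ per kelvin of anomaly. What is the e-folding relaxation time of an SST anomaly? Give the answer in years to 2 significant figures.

Areal heat capacity C = ρ c_p D = 1030 × 4120 × 56.3 = 2.39×10^8 J/(m²·K).
Relaxation time τ = C / λ = 2.39×10^8 / 7.86 = 3.04×10^7 s.
In years: 3.04×10^7 s / (3.156×10^7 s/year) = 0.963 years.

0.96 years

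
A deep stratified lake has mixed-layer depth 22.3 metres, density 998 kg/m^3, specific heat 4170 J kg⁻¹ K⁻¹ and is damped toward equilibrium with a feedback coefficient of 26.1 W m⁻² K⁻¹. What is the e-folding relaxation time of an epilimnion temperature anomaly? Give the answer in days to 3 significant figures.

41.2 days

Areal heat capacity C = ρ c_p D = 998 × 4170 × 22.3 = 9.28×10^7 J m⁻² K⁻¹.
Relaxation time τ = C / λ = 9.28×10^7 / 26.1 = 3.56×10^6 s.
In days: 3.56×10^6 s / (86400 s/day) = 41.2 days.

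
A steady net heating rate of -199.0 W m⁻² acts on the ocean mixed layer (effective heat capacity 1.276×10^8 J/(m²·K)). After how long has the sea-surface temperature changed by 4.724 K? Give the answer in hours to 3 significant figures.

Areal heat capacity C = 1.276×10^8 J/(m²·K) (given).
Time required: Δt = C ΔT / F = 1.28×10^8 × -4.724 / -199.0 = 3.03×10^6 s.
In hours: 3.03×10^6 s / (3600 s/hour) = 841 hours.

841 hours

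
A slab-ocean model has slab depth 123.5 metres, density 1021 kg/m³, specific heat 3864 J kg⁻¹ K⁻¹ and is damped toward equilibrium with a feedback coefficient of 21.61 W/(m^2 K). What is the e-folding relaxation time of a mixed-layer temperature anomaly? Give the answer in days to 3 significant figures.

Areal heat capacity C = ρ c_p D = 1021 × 3864 × 123.5 = 4.87×10^8 J/(m²·K).
Relaxation time τ = C / λ = 4.87×10^8 / 21.61 = 2.25×10^7 s.
In days: 2.25×10^7 s / (86400 s/day) = 261 days.

261 days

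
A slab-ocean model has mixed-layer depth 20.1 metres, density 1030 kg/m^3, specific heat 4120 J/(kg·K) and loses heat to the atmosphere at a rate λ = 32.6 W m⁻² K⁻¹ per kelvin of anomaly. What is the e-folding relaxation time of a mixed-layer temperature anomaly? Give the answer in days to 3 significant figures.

30.3 days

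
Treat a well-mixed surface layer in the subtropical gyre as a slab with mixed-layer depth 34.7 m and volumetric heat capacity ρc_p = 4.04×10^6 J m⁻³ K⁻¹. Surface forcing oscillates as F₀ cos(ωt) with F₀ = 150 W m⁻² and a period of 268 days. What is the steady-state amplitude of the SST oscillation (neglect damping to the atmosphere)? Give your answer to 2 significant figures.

Areal heat capacity C = ρc_p × D = 4.04×10^6 × 34.7 = 1.40×10^8 J m⁻² K⁻¹.
Angular frequency ω = 2π / T = 2π / 2.32×10^7 s = 2.71×10^-7 s⁻¹.
Cω = 1.40×10^8 × 2.71×10^-7 = 38.0 W/(m²·K).
Amplitude A = F₀ / (Cω) = 150 / 38.0 = 3.94 K.

3.9 K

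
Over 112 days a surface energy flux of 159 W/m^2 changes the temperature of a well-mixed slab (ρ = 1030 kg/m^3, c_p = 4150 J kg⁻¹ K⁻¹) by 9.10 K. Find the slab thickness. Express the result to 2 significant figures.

Heat input Q = F Δt = 159 × 9.68×10^6 s = 1.54×10^9 J/m².
Required areal heat capacity C = Q / ΔT = 1.69×10^8 J/(m²·K).
Depth D = C / (ρ c_p) = 1.69×10^8 / (1030 × 4150) = 39.6 m.

40 m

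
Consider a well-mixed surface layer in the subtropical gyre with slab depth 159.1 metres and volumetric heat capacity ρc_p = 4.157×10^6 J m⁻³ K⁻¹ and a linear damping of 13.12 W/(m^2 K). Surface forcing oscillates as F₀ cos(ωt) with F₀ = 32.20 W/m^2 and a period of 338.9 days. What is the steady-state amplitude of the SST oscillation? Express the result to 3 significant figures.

0.226 K

Areal heat capacity C = ρc_p × D = 4.157×10^6 × 159.1 = 6.61×10^8 J m⁻² K⁻¹.
Angular frequency ω = 2π / T = 2π / 2.93×10^7 s = 2.15×10^-7 s⁻¹.
√((Cω)² + λ²) = √((142)² + 13.12²) = 143 W/(m²·K).
Amplitude A = F₀ / √((Cω)²+λ²) = 32.20 / 143 = 0.226 K.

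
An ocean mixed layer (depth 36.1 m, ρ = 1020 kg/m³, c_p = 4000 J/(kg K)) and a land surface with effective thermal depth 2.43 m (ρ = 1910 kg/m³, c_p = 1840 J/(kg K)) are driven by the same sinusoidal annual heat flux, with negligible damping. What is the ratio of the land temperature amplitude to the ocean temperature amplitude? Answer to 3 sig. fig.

C_ocean = 1020 × 4000 × 36.1 = 1.47×10^8 J/(m²·K).
C_land = 1910 × 1840 × 2.43 = 8.54×10^6 J/(m²·K).
Undamped amplitude ∝ 1/C, so A_land/A_ocean = C_ocean/C_land = 17.2.

17.2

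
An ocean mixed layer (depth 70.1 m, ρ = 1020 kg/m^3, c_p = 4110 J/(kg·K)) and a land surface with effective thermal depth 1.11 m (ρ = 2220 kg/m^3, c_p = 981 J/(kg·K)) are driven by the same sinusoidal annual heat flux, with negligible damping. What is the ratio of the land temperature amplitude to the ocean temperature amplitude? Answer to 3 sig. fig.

122

C_ocean = 1020 × 4110 × 70.1 = 2.94×10^8 J/(m²·K).
C_land = 2220 × 981 × 1.11 = 2.42×10^6 J/(m²·K).
Undamped amplitude ∝ 1/C, so A_land/A_ocean = C_ocean/C_land = 122.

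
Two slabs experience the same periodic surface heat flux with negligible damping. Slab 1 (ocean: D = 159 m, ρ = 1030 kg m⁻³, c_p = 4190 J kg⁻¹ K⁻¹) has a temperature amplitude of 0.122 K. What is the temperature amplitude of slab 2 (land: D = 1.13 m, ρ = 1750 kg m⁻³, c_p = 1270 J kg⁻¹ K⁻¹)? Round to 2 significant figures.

C_ocean = 6.86×10^8 J/(m²·K); C_land = 2.51×10^6 J/(m²·K).
A ∝ 1/C ⇒ A_land = A_ocean × C_ocean/C_land = 0.122 × 273 = 33.3 K.

33 K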